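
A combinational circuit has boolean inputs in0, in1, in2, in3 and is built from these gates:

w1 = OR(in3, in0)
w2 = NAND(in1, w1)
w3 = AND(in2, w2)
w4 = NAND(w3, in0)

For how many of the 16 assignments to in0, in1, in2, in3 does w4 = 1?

14

w4 = NAND(w3, in0) must be 1, so at least one of w3, in0 is 0.
Enumerating the 16 input combinations, 14 give w4 = 1 and 2 give w4 = 0.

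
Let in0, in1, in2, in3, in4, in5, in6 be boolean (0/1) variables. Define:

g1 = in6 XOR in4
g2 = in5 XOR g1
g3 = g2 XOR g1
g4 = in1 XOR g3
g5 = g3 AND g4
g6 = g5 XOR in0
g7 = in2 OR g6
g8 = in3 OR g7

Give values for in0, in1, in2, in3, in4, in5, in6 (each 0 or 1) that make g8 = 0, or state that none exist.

g8 = in3 OR g7 must be 0, so both in3 = 0 and g7 = 0.
g7 = in2 OR g6 must be 0, so both in2 = 0 and g6 = 0.
Check with in0=1, in1=0, in2=0, in3=0, in4=1, in5=1, in6=1:
g1 = in6 XOR in4 = 1 XOR 1 = 0
g2 = in5 XOR g1 = 1 XOR 0 = 1
g3 = g2 XOR g1 = 1 XOR 0 = 1
g4 = in1 XOR g3 = 0 XOR 1 = 1
g5 = g3 AND g4 = 1 AND 1 = 1
g6 = g5 XOR in0 = 1 XOR 1 = 0
g7 = in2 OR g6 = 0 OR 0 = 0
g8 = in3 OR g7 = 0 OR 0 = 0
So g8 = 0 as required.

in0=1, in1=0, in2=0, in3=0, in4=1, in5=1, in6=1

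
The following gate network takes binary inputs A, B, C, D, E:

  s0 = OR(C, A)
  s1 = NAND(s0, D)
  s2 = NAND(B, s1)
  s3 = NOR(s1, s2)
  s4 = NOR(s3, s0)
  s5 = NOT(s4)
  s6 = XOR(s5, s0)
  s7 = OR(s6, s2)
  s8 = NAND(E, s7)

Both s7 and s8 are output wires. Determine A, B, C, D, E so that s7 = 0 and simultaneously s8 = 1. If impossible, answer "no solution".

A=1 B=1 C=1 D=0 E=1

Check with A=1 B=1 C=1 D=0 E=1:
s0 = OR(C, A) = OR(1, 1) = 1
s1 = NAND(s0, D) = NAND(1, 0) = 1
s2 = NAND(B, s1) = NAND(1, 1) = 0
s3 = NOR(s1, s2) = NOR(1, 0) = 0
s4 = NOR(s3, s0) = NOR(0, 1) = 0
s5 = NOT(s4) = NOT 0 = 1
s6 = XOR(s5, s0) = XOR(1, 1) = 0
s7 = OR(s6, s2) = OR(0, 0) = 0
s8 = NAND(E, s7) = NAND(1, 0) = 1
So s7 = 0 and s8 = 1.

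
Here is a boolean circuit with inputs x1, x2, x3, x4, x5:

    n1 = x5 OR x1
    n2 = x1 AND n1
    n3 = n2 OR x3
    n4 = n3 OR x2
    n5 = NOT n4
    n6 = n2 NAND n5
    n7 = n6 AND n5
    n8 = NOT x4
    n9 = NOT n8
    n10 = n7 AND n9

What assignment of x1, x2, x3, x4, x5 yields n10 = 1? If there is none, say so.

n10 = n7 AND n9 must be 1, so both n7 = 1 and n9 = 1.
Check with x1=0, x2=0, x3=0, x4=1, x5=0:
n1 = x5 OR x1 = 0 OR 0 = 0
n2 = x1 AND n1 = 0 AND 0 = 0
n3 = n2 OR x3 = 0 OR 0 = 0
n4 = n3 OR x2 = 0 OR 0 = 0
n5 = NOT n4 = NOT 0 = 1
n6 = n2 NAND n5 = 0 NAND 1 = 1
n7 = n6 AND n5 = 1 AND 1 = 1
n8 = NOT x4 = NOT 1 = 0
n9 = NOT n8 = NOT 0 = 1
n10 = n7 AND n9 = 1 AND 1 = 1
So n10 = 1 as required.

x1=0, x2=0, x3=0, x4=1, x5=0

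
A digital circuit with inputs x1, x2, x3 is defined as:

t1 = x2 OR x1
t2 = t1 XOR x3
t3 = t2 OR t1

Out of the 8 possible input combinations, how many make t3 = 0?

1

t3 = t2 OR t1 must be 0, so both t2 = 0 and t1 = 0.
t2 = t1 XOR x3 must be 0, so t1 and x3 are equal.
Satisfying assignments:
  x1=0, x2=0, x3=0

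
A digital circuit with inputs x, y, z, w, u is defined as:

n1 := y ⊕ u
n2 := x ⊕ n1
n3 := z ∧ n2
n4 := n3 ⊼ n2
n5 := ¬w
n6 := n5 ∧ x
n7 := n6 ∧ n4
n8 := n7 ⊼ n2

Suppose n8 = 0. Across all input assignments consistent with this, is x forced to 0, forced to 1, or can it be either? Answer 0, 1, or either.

1

n8 = n7 ⊼ n2 must be 0, so both n7 = 1 and n2 = 1.
n7 = n6 ∧ n4 must be 1, so both n6 = 1 and n4 = 1.
Every assignment with n8 = 0 has x = 1; there are 2 such assignment(s).
  x=1, y=0, z=0, w=0, u=0
  x=1, y=1, z=0, w=0, u=1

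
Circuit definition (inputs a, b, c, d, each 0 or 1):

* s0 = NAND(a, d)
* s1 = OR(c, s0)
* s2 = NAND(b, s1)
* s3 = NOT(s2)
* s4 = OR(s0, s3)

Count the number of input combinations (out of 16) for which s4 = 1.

s4 = OR(s0, s3) must be 1, so at least one of s0, s3 is 1.
Enumerating the 16 input combinations, 13 give s4 = 1 and 3 give s4 = 0.

13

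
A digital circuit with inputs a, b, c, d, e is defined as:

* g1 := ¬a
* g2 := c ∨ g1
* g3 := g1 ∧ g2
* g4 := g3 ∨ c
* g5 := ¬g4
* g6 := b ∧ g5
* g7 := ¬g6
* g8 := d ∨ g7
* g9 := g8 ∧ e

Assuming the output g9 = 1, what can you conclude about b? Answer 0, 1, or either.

Both values of b occur among assignments with g9 = 1:
  b=0: a=0, b=0, c=0, d=0, e=1
  b=1: a=0, b=1, c=0, d=0, e=1

either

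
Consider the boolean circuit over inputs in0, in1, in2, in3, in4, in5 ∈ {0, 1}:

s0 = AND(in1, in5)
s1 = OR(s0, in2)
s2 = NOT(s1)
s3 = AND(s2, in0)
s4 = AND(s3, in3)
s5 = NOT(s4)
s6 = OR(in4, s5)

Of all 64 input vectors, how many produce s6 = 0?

s6 = OR(in4, s5) must be 0, so both in4 = 0 and s5 = 0.
s5 = NOT(s4) must be 0, so s4 = 1.
s4 = AND(s3, in3) must be 1, so both s3 = 1 and in3 = 1.
Satisfying assignments:
  in0=1, in1=0, in2=0, in3=1, in4=0, in5=0
  in0=1, in1=0, in2=0, in3=1, in4=0, in5=1
  in0=1, in1=1, in2=0, in3=1, in4=0, in5=0

3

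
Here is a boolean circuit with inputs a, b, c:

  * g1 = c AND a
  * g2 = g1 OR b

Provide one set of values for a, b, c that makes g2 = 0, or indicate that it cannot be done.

g2 = g1 OR b must be 0, so both g1 = 0 and b = 0.
g1 = c AND a must be 0, so at least one of c, a is 0.
Check with a=0, b=0, c=1:
g1 = c AND a = 1 AND 0 = 0
g2 = g1 OR b = 0 OR 0 = 0
So g2 = 0 as required.

a=0, b=0, c=1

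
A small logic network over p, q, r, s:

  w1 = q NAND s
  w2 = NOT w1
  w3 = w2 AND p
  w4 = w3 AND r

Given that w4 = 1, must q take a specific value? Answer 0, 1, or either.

w4 = w3 AND r must be 1, so both w3 = 1 and r = 1.
w3 = w2 AND p must be 1, so both w2 = 1 and p = 1.
Every assignment with w4 = 1 has q = 1; there are 1 such assignment(s).
  p=1, q=1, r=1, s=1

1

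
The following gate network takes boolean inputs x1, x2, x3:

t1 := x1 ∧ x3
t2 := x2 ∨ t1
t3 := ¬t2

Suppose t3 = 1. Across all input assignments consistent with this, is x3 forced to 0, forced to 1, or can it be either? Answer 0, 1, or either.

Both values of x3 occur among assignments with t3 = 1:
  x3=0: x1=0, x2=0, x3=0
  x3=1: x1=0, x2=0, x3=1

either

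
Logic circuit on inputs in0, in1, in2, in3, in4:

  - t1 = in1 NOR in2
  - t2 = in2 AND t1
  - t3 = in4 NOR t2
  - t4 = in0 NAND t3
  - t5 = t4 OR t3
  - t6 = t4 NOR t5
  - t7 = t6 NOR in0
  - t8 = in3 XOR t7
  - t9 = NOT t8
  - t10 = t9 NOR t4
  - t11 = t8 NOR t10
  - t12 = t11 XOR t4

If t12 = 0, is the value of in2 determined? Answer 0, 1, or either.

either

Both values of in2 occur among assignments with t12 = 0:
  in2=0: in0=0, in1=0, in2=0, in3=1, in4=0
  in2=1: in0=0, in1=0, in2=1, in3=1, in4=0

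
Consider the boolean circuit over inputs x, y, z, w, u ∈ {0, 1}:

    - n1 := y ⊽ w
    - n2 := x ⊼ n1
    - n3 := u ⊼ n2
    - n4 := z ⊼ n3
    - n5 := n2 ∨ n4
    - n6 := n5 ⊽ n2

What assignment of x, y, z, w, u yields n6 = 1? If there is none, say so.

n6 = n5 ⊽ n2 must be 1, so both n5 = 0 and n2 = 0.
n5 = n2 ∨ n4 must be 0, so both n2 = 0 and n4 = 0.
Check with x=1, y=0, z=1, w=0, u=1:
n1 = y ⊽ w = 0 ⊽ 0 = 1
n2 = x ⊼ n1 = 1 ⊼ 1 = 0
n3 = u ⊼ n2 = 1 ⊼ 0 = 1
n4 = z ⊼ n3 = 1 ⊼ 1 = 0
n5 = n2 ∨ n4 = 0 ∨ 0 = 0
n6 = n5 ⊽ n2 = 0 ⊽ 0 = 1
So n6 = 1 as required.

x=1, y=0, z=1, w=0, u=1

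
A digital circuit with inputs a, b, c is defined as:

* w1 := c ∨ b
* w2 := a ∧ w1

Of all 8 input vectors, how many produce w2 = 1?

3

w2 = a ∧ w1 must be 1, so both a = 1 and w1 = 1.
w1 = c ∨ b must be 1, so at least one of c, b is 1.
Enumerating the 8 input combinations, 3 give w2 = 1 and 5 give w2 = 0.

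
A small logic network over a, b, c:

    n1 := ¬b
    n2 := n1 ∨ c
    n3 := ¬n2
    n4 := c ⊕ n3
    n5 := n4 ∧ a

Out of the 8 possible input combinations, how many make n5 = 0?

5

n5 = n4 ∧ a must be 0, so at least one of n4, a is 0.
Satisfying assignments:
  a=0, b=0, c=0
  a=0, b=0, c=1
  a=0, b=1, c=0
  a=0, b=1, c=1
  a=1, b=0, c=0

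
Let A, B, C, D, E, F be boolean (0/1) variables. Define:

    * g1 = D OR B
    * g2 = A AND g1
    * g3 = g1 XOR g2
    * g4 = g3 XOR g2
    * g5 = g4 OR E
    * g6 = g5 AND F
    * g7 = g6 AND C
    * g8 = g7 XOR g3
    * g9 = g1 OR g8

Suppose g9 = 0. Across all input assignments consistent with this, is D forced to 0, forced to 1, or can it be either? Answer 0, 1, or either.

g9 = g1 OR g8 must be 0, so both g1 = 0 and g8 = 0.
Every assignment with g9 = 0 has D = 0; there are 14 such assignment(s).

0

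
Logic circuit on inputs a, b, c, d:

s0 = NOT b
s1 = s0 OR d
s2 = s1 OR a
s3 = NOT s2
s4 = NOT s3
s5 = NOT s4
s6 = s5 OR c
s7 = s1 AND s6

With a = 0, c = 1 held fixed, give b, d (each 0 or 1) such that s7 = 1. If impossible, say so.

b=0, d=0

s7 = s1 AND s6 must be 1, so both s1 = 1 and s6 = 1.
Check with a = 0, c = 1 and b=0, d=0:
s0 = NOT b = NOT 0 = 1
s1 = s0 OR d = 1 OR 0 = 1
s2 = s1 OR a = 1 OR 0 = 1
s3 = NOT s2 = NOT 1 = 0
s4 = NOT s3 = NOT 0 = 1
s5 = NOT s4 = NOT 1 = 0
s6 = s5 OR c = 0 OR 1 = 1
s7 = s1 AND s6 = 1 AND 1 = 1
So s7 = 1.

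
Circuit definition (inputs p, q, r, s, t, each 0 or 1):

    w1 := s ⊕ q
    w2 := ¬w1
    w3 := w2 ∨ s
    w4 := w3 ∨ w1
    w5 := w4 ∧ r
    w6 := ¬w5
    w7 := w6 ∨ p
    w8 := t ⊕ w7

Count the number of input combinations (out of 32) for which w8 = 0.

w8 = t ⊕ w7 must be 0, so t and w7 are equal.
Enumerating the 32 input combinations, 16 give w8 = 0 and 16 give w8 = 1.

16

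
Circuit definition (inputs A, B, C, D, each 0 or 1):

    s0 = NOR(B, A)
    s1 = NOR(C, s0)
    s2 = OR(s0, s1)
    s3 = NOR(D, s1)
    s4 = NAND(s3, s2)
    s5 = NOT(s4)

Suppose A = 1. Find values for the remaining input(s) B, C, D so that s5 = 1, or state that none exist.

no solution exists

With A = 1 fixed, none of the 8 settings of B, C, D give s5 = 1.
For example, with B=1, C=0, D=1:
s0 = NOR(B, A) = NOR(1, 1) = 0
s1 = NOR(C, s0) = NOR(0, 0) = 1
s2 = OR(s0, s1) = OR(0, 1) = 1
s3 = NOR(D, s1) = NOR(1, 1) = 0
s4 = NAND(s3, s2) = NAND(0, 1) = 1
s5 = NOT(s4) = NOT 1 = 0
giving s5 = 0 ≠ 1.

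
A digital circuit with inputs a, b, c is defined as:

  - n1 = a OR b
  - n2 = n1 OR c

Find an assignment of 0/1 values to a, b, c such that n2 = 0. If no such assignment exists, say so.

n2 = n1 OR c must be 0, so both n1 = 0 and c = 0.
n1 = a OR b must be 0, so both a = 0 and b = 0.
Check with a=0 b=0 c=0:
n1 = a OR b = 0 OR 0 = 0
n2 = n1 OR c = 0 OR 0 = 0
So n2 = 0 as required.

a=0 b=0 c=0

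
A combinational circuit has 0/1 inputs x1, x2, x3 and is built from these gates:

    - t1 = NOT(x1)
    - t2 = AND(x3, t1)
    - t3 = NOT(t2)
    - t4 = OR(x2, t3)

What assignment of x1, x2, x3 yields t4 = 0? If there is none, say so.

Check with x1=0, x2=0, x3=1:
t1 = NOT(x1) = NOT 0 = 1
t2 = AND(x3, t1) = AND(1, 1) = 1
t3 = NOT(t2) = NOT 1 = 0
t4 = OR(x2, t3) = OR(0, 0) = 0
So t4 = 0 as required.

x1=0, x2=0, x3=1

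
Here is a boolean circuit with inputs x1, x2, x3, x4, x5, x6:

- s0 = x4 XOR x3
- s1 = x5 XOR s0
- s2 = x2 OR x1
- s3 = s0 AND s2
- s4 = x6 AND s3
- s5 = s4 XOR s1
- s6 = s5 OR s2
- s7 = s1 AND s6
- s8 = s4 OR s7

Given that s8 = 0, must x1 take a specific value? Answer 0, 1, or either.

Both values of x1 occur among assignments with s8 = 0:
  x1=0: x1=0, x2=0, x3=0, x4=0, x5=0, x6=0
  x1=1: x1=1, x2=0, x3=0, x4=0, x5=0, x6=0

either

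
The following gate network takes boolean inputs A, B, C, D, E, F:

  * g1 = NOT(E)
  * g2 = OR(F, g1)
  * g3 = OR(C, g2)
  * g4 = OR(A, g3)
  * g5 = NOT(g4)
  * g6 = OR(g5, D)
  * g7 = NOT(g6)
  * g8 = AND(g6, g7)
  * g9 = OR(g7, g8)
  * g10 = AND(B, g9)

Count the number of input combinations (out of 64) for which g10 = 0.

49

g10 = AND(B, g9) must be 0, so at least one of B, g9 is 0.
Enumerating the 64 input combinations, 49 give g10 = 0 and 15 give g10 = 1.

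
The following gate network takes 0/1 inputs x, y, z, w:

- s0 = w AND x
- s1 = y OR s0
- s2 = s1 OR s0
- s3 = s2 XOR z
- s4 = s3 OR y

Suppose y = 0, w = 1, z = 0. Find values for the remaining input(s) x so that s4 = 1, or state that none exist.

x=1

s4 = s3 OR y must be 1, so at least one of s3, y is 1.
Check with y = 0, w = 1, z = 0 and x=1:
s0 = w AND x = 1 AND 1 = 1
s1 = y OR s0 = 0 OR 1 = 1
s2 = s1 OR s0 = 1 OR 1 = 1
s3 = s2 XOR z = 1 XOR 0 = 1
s4 = s3 OR y = 1 OR 0 = 1
So s4 = 1.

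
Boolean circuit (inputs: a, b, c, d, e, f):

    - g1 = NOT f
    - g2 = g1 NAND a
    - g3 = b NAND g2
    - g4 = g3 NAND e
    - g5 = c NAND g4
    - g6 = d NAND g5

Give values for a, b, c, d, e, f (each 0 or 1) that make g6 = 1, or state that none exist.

a=0 b=0 c=0 d=0 e=0 f=1

g6 = d NAND g5 must be 1, so at least one of d, g5 is 0.
Check with a=0 b=0 c=0 d=0 e=0 f=1:
g1 = NOT f = NOT 1 = 0
g2 = g1 NAND a = 0 NAND 0 = 1
g3 = b NAND g2 = 0 NAND 1 = 1
g4 = g3 NAND e = 1 NAND 0 = 1
g5 = c NAND g4 = 0 NAND 1 = 1
g6 = d NAND g5 = 0 NAND 1 = 1
So g6 = 1 as required.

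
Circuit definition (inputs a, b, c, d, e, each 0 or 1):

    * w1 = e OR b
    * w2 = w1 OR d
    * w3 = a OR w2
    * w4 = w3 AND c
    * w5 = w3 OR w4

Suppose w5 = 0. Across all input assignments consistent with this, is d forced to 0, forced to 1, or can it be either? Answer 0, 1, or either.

w5 = w3 OR w4 must be 0, so both w3 = 0 and w4 = 0.
w3 = a OR w2 must be 0, so both a = 0 and w2 = 0.
w4 = w3 AND c must be 0, so at least one of w3, c is 0.
Every assignment with w5 = 0 has d = 0; there are 2 such assignment(s).
  a=0, b=0, c=0, d=0, e=0
  a=0, b=0, c=1, d=0, e=0

0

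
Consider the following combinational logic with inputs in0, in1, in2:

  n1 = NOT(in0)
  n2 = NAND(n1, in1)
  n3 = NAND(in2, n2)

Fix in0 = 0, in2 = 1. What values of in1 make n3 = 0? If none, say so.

in1=0

Check with in0 = 0, in2 = 1 and in1=0:
n1 = NOT(in0) = NOT 0 = 1
n2 = NAND(n1, in1) = NAND(1, 0) = 1
n3 = NAND(in2, n2) = NAND(1, 1) = 0
So n3 = 0.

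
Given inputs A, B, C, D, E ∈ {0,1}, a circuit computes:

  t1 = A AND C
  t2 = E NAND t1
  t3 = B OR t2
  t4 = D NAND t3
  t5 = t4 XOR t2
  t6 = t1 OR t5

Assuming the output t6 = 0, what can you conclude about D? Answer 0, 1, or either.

0

t6 = t1 OR t5 must be 0, so both t1 = 0 and t5 = 0.
t1 = A AND C must be 0, so at least one of A, C is 0.
Every assignment with t6 = 0 has D = 0; there are 12 such assignment(s).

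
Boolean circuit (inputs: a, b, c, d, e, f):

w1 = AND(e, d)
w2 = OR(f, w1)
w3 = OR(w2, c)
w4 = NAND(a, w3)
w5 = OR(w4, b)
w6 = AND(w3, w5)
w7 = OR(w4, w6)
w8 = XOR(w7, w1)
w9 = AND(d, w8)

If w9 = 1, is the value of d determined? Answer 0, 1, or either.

w9 = AND(d, w8) must be 1, so both d = 1 and w8 = 1.
w8 = XOR(w7, w1) must be 1, so w7 and w1 differ.
Every assignment with w9 = 1 has d = 1; there are 17 such assignment(s).

1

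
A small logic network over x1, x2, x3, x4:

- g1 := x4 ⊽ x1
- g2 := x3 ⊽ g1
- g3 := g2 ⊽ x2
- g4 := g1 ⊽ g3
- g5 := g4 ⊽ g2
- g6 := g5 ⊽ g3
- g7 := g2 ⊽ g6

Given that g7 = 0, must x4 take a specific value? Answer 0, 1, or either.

Both values of x4 occur among assignments with g7 = 0:
  x4=0: x1=1, x2=0, x3=0, x4=0
  x4=1: x1=0, x2=0, x3=0, x4=1

either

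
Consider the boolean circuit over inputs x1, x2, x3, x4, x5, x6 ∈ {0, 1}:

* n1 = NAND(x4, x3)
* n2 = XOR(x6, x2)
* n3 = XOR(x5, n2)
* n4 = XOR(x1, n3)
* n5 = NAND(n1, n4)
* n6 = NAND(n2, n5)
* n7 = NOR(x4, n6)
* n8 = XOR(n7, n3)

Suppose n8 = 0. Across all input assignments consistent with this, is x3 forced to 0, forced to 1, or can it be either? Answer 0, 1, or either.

Both values of x3 occur among assignments with n8 = 0:
  x3=0: x1=0, x2=0, x3=0, x4=0, x5=0, x6=0
  x3=1: x1=0, x2=0, x3=1, x4=0, x5=0, x6=0

either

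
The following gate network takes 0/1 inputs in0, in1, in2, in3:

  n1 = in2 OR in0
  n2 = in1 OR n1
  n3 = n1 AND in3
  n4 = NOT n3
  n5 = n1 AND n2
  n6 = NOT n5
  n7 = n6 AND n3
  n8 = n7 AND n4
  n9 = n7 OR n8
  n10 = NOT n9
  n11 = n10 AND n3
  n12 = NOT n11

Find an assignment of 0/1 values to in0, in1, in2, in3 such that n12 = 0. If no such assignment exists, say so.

in0=1 in1=0 in2=0 in3=1

n12 = NOT n11 must be 0, so n11 = 1.
n11 = n10 AND n3 must be 1, so both n10 = 1 and n3 = 1.
n10 = NOT n9 must be 1, so n9 = 0.
Check with in0=1 in1=0 in2=0 in3=1:
n1 = in2 OR in0 = 0 OR 1 = 1
n2 = in1 OR n1 = 0 OR 1 = 1
n3 = n1 AND in3 = 1 AND 1 = 1
n4 = NOT n3 = NOT 1 = 0
n5 = n1 AND n2 = 1 AND 1 = 1
n6 = NOT n5 = NOT 1 = 0
n7 = n6 AND n3 = 0 AND 1 = 0
n8 = n7 AND n4 = 0 AND 0 = 0
n9 = n7 OR n8 = 0 OR 0 = 0
n10 = NOT n9 = NOT 0 = 1
n11 = n10 AND n3 = 1 AND 1 = 1
n12 = NOT n11 = NOT 1 = 0
So n12 = 0 as required.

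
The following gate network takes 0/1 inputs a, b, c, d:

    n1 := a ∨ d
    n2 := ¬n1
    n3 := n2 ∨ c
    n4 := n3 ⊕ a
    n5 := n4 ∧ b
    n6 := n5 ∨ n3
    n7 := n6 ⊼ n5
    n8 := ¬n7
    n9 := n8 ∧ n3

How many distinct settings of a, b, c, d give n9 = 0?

13

n9 = n8 ∧ n3 must be 0, so at least one of n8, n3 is 0.
Enumerating the 16 input combinations, 13 give n9 = 0 and 3 give n9 = 1.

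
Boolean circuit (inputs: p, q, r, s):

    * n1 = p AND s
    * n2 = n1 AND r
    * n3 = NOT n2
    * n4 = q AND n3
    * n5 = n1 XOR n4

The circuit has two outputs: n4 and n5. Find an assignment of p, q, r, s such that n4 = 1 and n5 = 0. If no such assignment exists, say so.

Check with p=1, q=1, r=0, s=1:
n1 = p AND s = 1 AND 1 = 1
n2 = n1 AND r = 1 AND 0 = 0
n3 = NOT n2 = NOT 0 = 1
n4 = q AND n3 = 1 AND 1 = 1
n5 = n1 XOR n4 = 1 XOR 1 = 0
So n4 = 1 and n5 = 0.

p=1, q=1, r=0, s=1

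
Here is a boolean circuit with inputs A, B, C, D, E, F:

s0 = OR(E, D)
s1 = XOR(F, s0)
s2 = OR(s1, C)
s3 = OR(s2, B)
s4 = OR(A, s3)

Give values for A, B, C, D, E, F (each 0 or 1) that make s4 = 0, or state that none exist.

A=0 B=0 C=0 D=1 E=1 F=1

s4 = OR(A, s3) must be 0, so both A = 0 and s3 = 0.
s3 = OR(s2, B) must be 0, so both s2 = 0 and B = 0.
Check with A=0 B=0 C=0 D=1 E=1 F=1:
s0 = OR(E, D) = OR(1, 1) = 1
s1 = XOR(F, s0) = XOR(1, 1) = 0
s2 = OR(s1, C) = OR(0, 0) = 0
s3 = OR(s2, B) = OR(0, 0) = 0
s4 = OR(A, s3) = OR(0, 0) = 0
So s4 = 0 as required.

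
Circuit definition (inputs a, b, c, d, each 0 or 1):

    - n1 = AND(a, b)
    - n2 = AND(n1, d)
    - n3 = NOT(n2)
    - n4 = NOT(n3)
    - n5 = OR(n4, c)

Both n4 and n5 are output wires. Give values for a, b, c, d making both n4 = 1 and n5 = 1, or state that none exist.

a=1, b=1, c=1, d=1

Check with a=1, b=1, c=1, d=1:
n1 = AND(a, b) = AND(1, 1) = 1
n2 = AND(n1, d) = AND(1, 1) = 1
n3 = NOT(n2) = NOT 1 = 0
n4 = NOT(n3) = NOT 0 = 1
n5 = OR(n4, c) = OR(1, 1) = 1
So n4 = 1 and n5 = 1.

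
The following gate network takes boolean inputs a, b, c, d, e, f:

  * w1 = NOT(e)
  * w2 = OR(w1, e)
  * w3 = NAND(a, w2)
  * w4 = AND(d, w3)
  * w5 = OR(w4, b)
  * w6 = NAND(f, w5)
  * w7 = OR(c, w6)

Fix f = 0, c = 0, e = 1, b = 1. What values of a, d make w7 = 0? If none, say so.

With f = 0, c = 0, e = 1, b = 1 fixed, none of the 4 settings of a, d give w7 = 0.
For example, with a=1, d=1:
w1 = NOT(e) = NOT 1 = 0
w2 = OR(w1, e) = OR(0, 1) = 1
w3 = NAND(a, w2) = NAND(1, 1) = 0
w4 = AND(d, w3) = AND(1, 0) = 0
w5 = OR(w4, b) = OR(0, 1) = 1
w6 = NAND(f, w5) = NAND(0, 1) = 1
w7 = OR(c, w6) = OR(0, 1) = 1
giving w7 = 1 ≠ 0.

no solution exists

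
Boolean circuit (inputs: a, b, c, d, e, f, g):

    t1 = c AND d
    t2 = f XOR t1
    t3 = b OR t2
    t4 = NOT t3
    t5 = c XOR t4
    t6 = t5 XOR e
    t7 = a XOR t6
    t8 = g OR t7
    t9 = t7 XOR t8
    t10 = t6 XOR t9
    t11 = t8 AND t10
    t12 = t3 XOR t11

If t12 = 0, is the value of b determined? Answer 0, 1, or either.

either

Both values of b occur among assignments with t12 = 0:
  b=0: a=0, b=0, c=0, d=0, e=0, f=1, g=1
  b=1: a=0, b=1, c=0, d=0, e=0, f=0, g=1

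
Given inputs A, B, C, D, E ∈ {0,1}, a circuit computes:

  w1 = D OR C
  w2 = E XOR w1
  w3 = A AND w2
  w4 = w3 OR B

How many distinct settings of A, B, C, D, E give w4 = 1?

20

w4 = w3 OR B must be 1, so at least one of w3, B is 1.
Enumerating the 32 input combinations, 20 give w4 = 1 and 12 give w4 = 0.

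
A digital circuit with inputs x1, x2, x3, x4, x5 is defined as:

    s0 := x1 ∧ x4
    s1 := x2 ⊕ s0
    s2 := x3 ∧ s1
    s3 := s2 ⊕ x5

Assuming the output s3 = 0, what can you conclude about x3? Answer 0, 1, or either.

either

Both values of x3 occur among assignments with s3 = 0:
  x3=0: x1=0, x2=0, x3=0, x4=0, x5=0
  x3=1: x1=0, x2=0, x3=1, x4=0, x5=0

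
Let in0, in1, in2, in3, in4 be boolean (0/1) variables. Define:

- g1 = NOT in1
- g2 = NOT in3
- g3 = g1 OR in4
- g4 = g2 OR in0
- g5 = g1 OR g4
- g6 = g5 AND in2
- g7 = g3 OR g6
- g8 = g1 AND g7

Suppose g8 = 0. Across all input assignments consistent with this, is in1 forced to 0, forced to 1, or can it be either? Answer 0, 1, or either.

g8 = g1 AND g7 must be 0, so at least one of g1, g7 is 0.
Every assignment with g8 = 0 has in1 = 1; there are 16 such assignment(s).

1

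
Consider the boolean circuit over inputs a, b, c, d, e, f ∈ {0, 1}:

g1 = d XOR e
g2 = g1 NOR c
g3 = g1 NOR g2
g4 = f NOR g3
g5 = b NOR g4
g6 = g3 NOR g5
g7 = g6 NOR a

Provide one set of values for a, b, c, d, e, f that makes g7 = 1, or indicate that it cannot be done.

a=0, b=0, c=0, d=1, e=1, f=1

Check with a=0, b=0, c=0, d=1, e=1, f=1:
g1 = d XOR e = 1 XOR 1 = 0
g2 = g1 NOR c = 0 NOR 0 = 1
g3 = g1 NOR g2 = 0 NOR 1 = 0
g4 = f NOR g3 = 1 NOR 0 = 0
g5 = b NOR g4 = 0 NOR 0 = 1
g6 = g3 NOR g5 = 0 NOR 1 = 0
g7 = g6 NOR a = 0 NOR 0 = 1
So g7 = 1 as required.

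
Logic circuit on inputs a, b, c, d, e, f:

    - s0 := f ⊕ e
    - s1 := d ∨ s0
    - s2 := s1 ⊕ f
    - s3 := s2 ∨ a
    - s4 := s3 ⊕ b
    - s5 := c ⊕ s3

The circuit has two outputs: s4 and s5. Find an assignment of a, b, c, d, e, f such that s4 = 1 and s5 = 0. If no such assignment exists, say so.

Check with a=0, b=0, c=1, d=0, e=1, f=0:
s0 = f ⊕ e = 0 ⊕ 1 = 1
s1 = d ∨ s0 = 0 ∨ 1 = 1
s2 = s1 ⊕ f = 1 ⊕ 0 = 1
s3 = s2 ∨ a = 1 ∨ 0 = 1
s4 = s3 ⊕ b = 1 ⊕ 0 = 1
s5 = c ⊕ s3 = 1 ⊕ 1 = 0
So s4 = 1 and s5 = 0.

a=0, b=0, c=1, d=0, e=1, f=0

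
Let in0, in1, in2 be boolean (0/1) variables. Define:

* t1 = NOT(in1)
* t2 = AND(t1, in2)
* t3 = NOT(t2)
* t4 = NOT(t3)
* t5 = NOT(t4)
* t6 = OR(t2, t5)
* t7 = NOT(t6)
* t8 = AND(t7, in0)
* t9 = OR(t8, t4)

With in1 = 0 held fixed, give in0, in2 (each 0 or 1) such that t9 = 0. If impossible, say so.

Check with in1 = 0 and in0=0, in2=0:
t1 = NOT(in1) = NOT 0 = 1
t2 = AND(t1, in2) = AND(1, 0) = 0
t3 = NOT(t2) = NOT 0 = 1
t4 = NOT(t3) = NOT 1 = 0
t5 = NOT(t4) = NOT 0 = 1
t6 = OR(t2, t5) = OR(0, 1) = 1
t7 = NOT(t6) = NOT 1 = 0
t8 = AND(t7, in0) = AND(0, 0) = 0
t9 = OR(t8, t4) = OR(0, 0) = 0
So t9 = 0.

in0=0, in2=0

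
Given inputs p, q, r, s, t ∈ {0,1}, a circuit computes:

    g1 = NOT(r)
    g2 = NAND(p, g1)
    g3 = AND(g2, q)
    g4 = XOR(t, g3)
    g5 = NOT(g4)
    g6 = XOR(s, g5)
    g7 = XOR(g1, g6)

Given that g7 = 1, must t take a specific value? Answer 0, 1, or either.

either

Both values of t occur among assignments with g7 = 1:
  t=0: p=0, q=0, r=0, s=1, t=0
  t=1: p=0, q=0, r=0, s=0, t=1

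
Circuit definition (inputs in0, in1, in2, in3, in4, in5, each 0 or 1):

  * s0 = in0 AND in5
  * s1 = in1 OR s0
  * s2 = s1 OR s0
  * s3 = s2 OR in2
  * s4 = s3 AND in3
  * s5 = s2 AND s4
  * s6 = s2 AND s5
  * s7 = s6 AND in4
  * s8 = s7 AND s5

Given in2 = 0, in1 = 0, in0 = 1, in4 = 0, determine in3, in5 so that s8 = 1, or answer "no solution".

With in2 = 0, in1 = 0, in0 = 1, in4 = 0 fixed, none of the 4 settings of in3, in5 give s8 = 1.
For example, with in3=0, in5=1:
s0 = in0 AND in5 = 1 AND 1 = 1
s1 = in1 OR s0 = 0 OR 1 = 1
s2 = s1 OR s0 = 1 OR 1 = 1
s3 = s2 OR in2 = 1 OR 0 = 1
s4 = s3 AND in3 = 1 AND 0 = 0
s5 = s2 AND s4 = 1 AND 0 = 0
s6 = s2 AND s5 = 1 AND 0 = 0
s7 = s6 AND in4 = 0 AND 0 = 0
s8 = s7 AND s5 = 0 AND 0 = 0
giving s8 = 0 ≠ 1.

no solution exists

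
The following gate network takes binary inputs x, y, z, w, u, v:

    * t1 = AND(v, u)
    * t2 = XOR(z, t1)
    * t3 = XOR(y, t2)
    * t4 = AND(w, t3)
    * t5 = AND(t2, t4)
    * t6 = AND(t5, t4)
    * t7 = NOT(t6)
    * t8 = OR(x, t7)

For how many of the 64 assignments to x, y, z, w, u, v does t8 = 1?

t8 = OR(x, t7) must be 1, so at least one of x, t7 is 1.
Enumerating the 64 input combinations, 60 give t8 = 1 and 4 give t8 = 0.

60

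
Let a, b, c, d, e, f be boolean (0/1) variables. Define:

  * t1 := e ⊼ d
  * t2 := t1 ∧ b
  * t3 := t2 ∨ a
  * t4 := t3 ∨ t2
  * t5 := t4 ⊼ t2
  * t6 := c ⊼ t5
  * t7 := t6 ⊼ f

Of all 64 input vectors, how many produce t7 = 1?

t7 = t6 ⊼ f must be 1, so at least one of t6, f is 0.
Enumerating the 64 input combinations, 42 give t7 = 1 and 22 give t7 = 0.

42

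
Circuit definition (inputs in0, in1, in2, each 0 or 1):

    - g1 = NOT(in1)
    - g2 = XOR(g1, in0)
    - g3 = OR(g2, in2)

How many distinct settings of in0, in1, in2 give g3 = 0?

g3 = OR(g2, in2) must be 0, so both g2 = 0 and in2 = 0.
g2 = XOR(g1, in0) must be 0, so g1 and in0 are equal.
Satisfying assignments:
  in0=0, in1=1, in2=0
  in0=1, in1=0, in2=0

2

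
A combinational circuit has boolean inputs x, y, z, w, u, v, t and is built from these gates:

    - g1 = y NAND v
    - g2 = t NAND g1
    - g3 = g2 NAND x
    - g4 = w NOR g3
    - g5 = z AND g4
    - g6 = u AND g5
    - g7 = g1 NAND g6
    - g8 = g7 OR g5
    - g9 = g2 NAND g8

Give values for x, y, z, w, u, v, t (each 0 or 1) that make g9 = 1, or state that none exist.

x=0 y=0 z=0 w=1 u=1 v=0 t=1

g9 = g2 NAND g8 must be 1, so at least one of g2, g8 is 0.
Check with x=0 y=0 z=0 w=1 u=1 v=0 t=1:
g1 = y NAND v = 0 NAND 0 = 1
g2 = t NAND g1 = 1 NAND 1 = 0
g3 = g2 NAND x = 0 NAND 0 = 1
g4 = w NOR g3 = 1 NOR 1 = 0
g5 = z AND g4 = 0 AND 0 = 0
g6 = u AND g5 = 1 AND 0 = 0
g7 = g1 NAND g6 = 1 NAND 0 = 1
g8 = g7 OR g5 = 1 OR 0 = 1
g9 = g2 NAND g8 = 0 NAND 1 = 1
So g9 = 1 as required.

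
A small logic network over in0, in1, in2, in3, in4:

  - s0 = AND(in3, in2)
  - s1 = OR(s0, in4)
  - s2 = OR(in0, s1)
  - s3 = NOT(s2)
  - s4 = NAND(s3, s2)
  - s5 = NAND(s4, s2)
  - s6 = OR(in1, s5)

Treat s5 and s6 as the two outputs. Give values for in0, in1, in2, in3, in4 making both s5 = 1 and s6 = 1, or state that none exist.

Check with in0=0, in1=0, in2=1, in3=0, in4=0:
s0 = AND(in3, in2) = AND(0, 1) = 0
s1 = OR(s0, in4) = OR(0, 0) = 0
s2 = OR(in0, s1) = OR(0, 0) = 0
s3 = NOT(s2) = NOT 0 = 1
s4 = NAND(s3, s2) = NAND(1, 0) = 1
s5 = NAND(s4, s2) = NAND(1, 0) = 1
s6 = OR(in1, s5) = OR(0, 1) = 1
So s5 = 1 and s6 = 1.

in0=0, in1=0, in2=1, in3=0, in4=0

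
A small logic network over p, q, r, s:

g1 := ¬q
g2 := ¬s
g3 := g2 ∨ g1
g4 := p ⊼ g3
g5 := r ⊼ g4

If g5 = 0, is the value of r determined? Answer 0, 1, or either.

g5 = r ⊼ g4 must be 0, so both r = 1 and g4 = 1.
g4 = p ⊼ g3 must be 1, so at least one of p, g3 is 0.
Every assignment with g5 = 0 has r = 1; there are 5 such assignment(s).

1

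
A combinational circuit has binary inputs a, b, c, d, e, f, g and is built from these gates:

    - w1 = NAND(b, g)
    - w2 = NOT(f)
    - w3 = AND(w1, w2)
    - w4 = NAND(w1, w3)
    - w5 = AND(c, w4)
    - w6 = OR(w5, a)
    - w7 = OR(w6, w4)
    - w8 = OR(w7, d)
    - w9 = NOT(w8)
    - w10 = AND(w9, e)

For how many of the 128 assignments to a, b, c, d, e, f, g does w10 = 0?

w10 = AND(w9, e) must be 0, so at least one of w9, e is 0.
Enumerating the 128 input combinations, 122 give w10 = 0 and 6 give w10 = 1.

122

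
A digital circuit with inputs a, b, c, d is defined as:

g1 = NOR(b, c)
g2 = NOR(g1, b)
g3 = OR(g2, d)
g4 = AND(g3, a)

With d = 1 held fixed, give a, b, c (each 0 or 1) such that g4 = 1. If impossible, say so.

Check with d = 1 and a=1, b=1, c=1:
g1 = NOR(b, c) = NOR(1, 1) = 0
g2 = NOR(g1, b) = NOR(0, 1) = 0
g3 = OR(g2, d) = OR(0, 1) = 1
g4 = AND(g3, a) = AND(1, 1) = 1
So g4 = 1.

a=1, b=1, c=1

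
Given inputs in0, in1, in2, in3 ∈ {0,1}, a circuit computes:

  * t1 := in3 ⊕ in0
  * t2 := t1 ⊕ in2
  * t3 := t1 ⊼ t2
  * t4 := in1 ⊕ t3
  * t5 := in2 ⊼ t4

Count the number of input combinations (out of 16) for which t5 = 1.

12

t5 = in2 ⊼ t4 must be 1, so at least one of in2, t4 is 0.
Enumerating the 16 input combinations, 12 give t5 = 1 and 4 give t5 = 0.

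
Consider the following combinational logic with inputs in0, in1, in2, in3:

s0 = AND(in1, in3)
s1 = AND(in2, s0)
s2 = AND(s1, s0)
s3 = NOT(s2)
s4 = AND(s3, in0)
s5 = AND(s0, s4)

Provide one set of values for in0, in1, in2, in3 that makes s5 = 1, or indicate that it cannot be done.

in0=1, in1=1, in2=0, in3=1

Check with in0=1, in1=1, in2=0, in3=1:
s0 = AND(in1, in3) = AND(1, 1) = 1
s1 = AND(in2, s0) = AND(0, 1) = 0
s2 = AND(s1, s0) = AND(0, 1) = 0
s3 = NOT(s2) = NOT 0 = 1
s4 = AND(s3, in0) = AND(1, 1) = 1
s5 = AND(s0, s4) = AND(1, 1) = 1
So s5 = 1 as required.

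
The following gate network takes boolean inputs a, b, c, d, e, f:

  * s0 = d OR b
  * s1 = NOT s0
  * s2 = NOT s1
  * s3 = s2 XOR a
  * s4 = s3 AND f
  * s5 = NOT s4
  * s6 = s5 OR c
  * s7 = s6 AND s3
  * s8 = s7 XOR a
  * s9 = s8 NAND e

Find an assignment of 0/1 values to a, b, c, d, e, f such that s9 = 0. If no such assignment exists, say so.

a=1, b=1, c=0, d=1, e=1, f=1

s9 = s8 NAND e must be 0, so both s8 = 1 and e = 1.
s8 = s7 XOR a must be 1, so s7 and a differ.
Check with a=1, b=1, c=0, d=1, e=1, f=1:
s0 = d OR b = 1 OR 1 = 1
s1 = NOT s0 = NOT 1 = 0
s2 = NOT s1 = NOT 0 = 1
s3 = s2 XOR a = 1 XOR 1 = 0
s4 = s3 AND f = 0 AND 1 = 0
s5 = NOT s4 = NOT 0 = 1
s6 = s5 OR c = 1 OR 0 = 1
s7 = s6 AND s3 = 1 AND 0 = 0
s8 = s7 XOR a = 0 XOR 1 = 1
s9 = s8 NAND e = 1 NAND 1 = 0
So s9 = 0 as required.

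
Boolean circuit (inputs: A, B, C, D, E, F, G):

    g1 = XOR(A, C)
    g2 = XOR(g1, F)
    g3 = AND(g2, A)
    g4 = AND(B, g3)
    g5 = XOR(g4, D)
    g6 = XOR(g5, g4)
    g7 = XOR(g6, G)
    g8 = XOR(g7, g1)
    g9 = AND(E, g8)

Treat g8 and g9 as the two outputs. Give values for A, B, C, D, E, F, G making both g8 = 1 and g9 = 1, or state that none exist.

A=1, B=0, C=1, D=1, E=1, F=1, G=0

Check with A=1, B=0, C=1, D=1, E=1, F=1, G=0:
g1 = XOR(A, C) = XOR(1, 1) = 0
g2 = XOR(g1, F) = XOR(0, 1) = 1
g3 = AND(g2, A) = AND(1, 1) = 1
g4 = AND(B, g3) = AND(0, 1) = 0
g5 = XOR(g4, D) = XOR(0, 1) = 1
g6 = XOR(g5, g4) = XOR(1, 0) = 1
g7 = XOR(g6, G) = XOR(1, 0) = 1
g8 = XOR(g7, g1) = XOR(1, 0) = 1
g9 = AND(E, g8) = AND(1, 1) = 1
So g8 = 1 and g9 = 1.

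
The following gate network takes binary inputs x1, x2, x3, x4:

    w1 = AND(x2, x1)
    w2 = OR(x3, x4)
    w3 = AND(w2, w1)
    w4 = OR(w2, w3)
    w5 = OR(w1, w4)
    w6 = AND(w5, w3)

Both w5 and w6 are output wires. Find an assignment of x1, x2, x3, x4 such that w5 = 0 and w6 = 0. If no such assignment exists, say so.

Check with x1=1, x2=0, x3=0, x4=0:
w1 = AND(x2, x1) = AND(0, 1) = 0
w2 = OR(x3, x4) = OR(0, 0) = 0
w3 = AND(w2, w1) = AND(0, 0) = 0
w4 = OR(w2, w3) = OR(0, 0) = 0
w5 = OR(w1, w4) = OR(0, 0) = 0
w6 = AND(w5, w3) = AND(0, 0) = 0
So w5 = 0 and w6 = 0.

x1=1, x2=0, x3=0, x4=0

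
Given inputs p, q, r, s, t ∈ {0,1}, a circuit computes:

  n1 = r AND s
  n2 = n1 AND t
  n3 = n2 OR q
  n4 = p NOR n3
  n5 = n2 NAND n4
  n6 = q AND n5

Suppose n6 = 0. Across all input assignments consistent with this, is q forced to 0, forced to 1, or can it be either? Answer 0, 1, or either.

n6 = q AND n5 must be 0, so at least one of q, n5 is 0.
Every assignment with n6 = 0 has q = 0; there are 16 such assignment(s).

0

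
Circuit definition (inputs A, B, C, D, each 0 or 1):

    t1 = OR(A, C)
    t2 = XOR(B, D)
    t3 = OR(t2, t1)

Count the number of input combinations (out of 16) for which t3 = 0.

t3 = OR(t2, t1) must be 0, so both t2 = 0 and t1 = 0.
t2 = XOR(B, D) must be 0, so B and D are equal.
t1 = OR(A, C) must be 0, so both A = 0 and C = 0.
Enumerating the 16 input combinations, 2 give t3 = 0 and 14 give t3 = 1.

2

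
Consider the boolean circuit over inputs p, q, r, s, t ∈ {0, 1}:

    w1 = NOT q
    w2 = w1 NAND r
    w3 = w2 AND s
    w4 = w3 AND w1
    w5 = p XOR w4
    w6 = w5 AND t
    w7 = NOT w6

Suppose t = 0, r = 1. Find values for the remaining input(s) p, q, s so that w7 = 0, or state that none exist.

With t = 0, r = 1 fixed, none of the 8 settings of p, q, s give w7 = 0.
For example, with p=1, q=0, s=1:
w1 = NOT q = NOT 0 = 1
w2 = w1 NAND r = 1 NAND 1 = 0
w3 = w2 AND s = 0 AND 1 = 0
w4 = w3 AND w1 = 0 AND 1 = 0
w5 = p XOR w4 = 1 XOR 0 = 1
w6 = w5 AND t = 1 AND 0 = 0
w7 = NOT w6 = NOT 0 = 1
giving w7 = 1 ≠ 0.

no solution exists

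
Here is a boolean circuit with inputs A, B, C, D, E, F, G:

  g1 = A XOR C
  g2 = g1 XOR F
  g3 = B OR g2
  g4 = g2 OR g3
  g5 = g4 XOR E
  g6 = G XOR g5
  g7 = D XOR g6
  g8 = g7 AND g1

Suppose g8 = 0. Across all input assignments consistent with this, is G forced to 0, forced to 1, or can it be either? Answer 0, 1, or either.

either

Both values of G occur among assignments with g8 = 0:
  G=0: A=0, B=0, C=0, D=0, E=0, F=0, G=0
  G=1: A=0, B=0, C=0, D=0, E=0, F=0, G=1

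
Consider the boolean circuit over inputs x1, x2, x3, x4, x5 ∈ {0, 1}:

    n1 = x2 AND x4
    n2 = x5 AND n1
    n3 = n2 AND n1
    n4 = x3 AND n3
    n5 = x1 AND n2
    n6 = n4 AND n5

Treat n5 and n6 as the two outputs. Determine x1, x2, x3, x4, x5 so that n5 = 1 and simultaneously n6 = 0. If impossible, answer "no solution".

x1=1, x2=1, x3=0, x4=1, x5=1

Check with x1=1, x2=1, x3=0, x4=1, x5=1:
n1 = x2 AND x4 = 1 AND 1 = 1
n2 = x5 AND n1 = 1 AND 1 = 1
n3 = n2 AND n1 = 1 AND 1 = 1
n4 = x3 AND n3 = 0 AND 1 = 0
n5 = x1 AND n2 = 1 AND 1 = 1
n6 = n4 AND n5 = 0 AND 1 = 0
So n5 = 1 and n6 = 0.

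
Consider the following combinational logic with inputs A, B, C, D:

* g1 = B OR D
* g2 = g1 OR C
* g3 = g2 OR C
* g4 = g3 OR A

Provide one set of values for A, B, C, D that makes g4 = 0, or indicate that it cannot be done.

Check with A=0, B=0, C=0, D=0:
g1 = B OR D = 0 OR 0 = 0
g2 = g1 OR C = 0 OR 0 = 0
g3 = g2 OR C = 0 OR 0 = 0
g4 = g3 OR A = 0 OR 0 = 0
So g4 = 0 as required.

A=0, B=0, C=0, D=0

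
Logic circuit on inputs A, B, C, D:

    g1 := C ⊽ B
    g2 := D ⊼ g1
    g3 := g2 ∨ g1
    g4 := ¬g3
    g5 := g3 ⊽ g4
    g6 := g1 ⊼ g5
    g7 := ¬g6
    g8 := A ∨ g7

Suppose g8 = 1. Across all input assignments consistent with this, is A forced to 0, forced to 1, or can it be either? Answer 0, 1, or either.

1

g8 = A ∨ g7 must be 1, so at least one of A, g7 is 1.
Every assignment with g8 = 1 has A = 1; there are 8 such assignment(s).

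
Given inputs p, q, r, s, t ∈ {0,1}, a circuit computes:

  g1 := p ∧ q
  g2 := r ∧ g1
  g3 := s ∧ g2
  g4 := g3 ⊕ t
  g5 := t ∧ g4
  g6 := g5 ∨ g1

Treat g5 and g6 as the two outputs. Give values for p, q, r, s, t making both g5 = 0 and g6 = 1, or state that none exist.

p=1, q=1, r=0, s=0, t=0

Check with p=1, q=1, r=0, s=0, t=0:
g1 = p ∧ q = 1 ∧ 1 = 1
g2 = r ∧ g1 = 0 ∧ 1 = 0
g3 = s ∧ g2 = 0 ∧ 0 = 0
g4 = g3 ⊕ t = 0 ⊕ 0 = 0
g5 = t ∧ g4 = 0 ∧ 0 = 0
g6 = g5 ∨ g1 = 0 ∨ 1 = 1
So g5 = 0 and g6 = 1.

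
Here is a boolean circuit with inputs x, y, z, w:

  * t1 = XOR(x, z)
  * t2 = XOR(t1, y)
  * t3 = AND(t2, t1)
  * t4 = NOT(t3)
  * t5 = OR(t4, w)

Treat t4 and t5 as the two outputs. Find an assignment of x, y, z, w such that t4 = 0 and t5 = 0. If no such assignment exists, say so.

Check with x=0, y=0, z=1, w=0:
t1 = XOR(x, z) = XOR(0, 1) = 1
t2 = XOR(t1, y) = XOR(1, 0) = 1
t3 = AND(t2, t1) = AND(1, 1) = 1
t4 = NOT(t3) = NOT 1 = 0
t5 = OR(t4, w) = OR(0, 0) = 0
So t4 = 0 and t5 = 0.

x=0, y=0, z=1, w=0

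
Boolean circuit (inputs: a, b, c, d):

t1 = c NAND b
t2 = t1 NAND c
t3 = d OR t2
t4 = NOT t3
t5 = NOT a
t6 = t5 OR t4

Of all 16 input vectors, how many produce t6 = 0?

7

t6 = t5 OR t4 must be 0, so both t5 = 0 and t4 = 0.
Enumerating the 16 input combinations, 7 give t6 = 0 and 9 give t6 = 1.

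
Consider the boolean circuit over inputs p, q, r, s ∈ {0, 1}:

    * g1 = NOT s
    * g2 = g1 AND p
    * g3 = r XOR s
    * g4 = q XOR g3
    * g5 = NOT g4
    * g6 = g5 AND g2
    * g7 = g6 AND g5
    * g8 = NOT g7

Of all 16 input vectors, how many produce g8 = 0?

2

g8 = NOT g7 must be 0, so g7 = 1.
Satisfying assignments:
  p=1, q=0, r=0, s=0
  p=1, q=1, r=1, s=0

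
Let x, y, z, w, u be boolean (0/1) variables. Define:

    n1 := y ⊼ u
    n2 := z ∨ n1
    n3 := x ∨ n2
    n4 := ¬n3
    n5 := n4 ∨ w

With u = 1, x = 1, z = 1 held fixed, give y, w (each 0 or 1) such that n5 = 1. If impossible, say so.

y=0, w=1

n5 = n4 ∨ w must be 1, so at least one of n4, w is 1.
Check with u = 1, x = 1, z = 1 and y=0, w=1:
n1 = y ⊼ u = 0 ⊼ 1 = 1
n2 = z ∨ n1 = 1 ∨ 1 = 1
n3 = x ∨ n2 = 1 ∨ 1 = 1
n4 = ¬n3 = ¬1 = 0
n5 = n4 ∨ w = 0 ∨ 1 = 1
So n5 = 1.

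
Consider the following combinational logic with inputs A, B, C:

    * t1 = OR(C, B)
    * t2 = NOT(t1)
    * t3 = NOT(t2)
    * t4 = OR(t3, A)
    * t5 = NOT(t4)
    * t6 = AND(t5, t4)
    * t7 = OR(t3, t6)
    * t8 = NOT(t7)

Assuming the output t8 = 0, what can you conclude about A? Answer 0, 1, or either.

Both values of A occur among assignments with t8 = 0:
  A=0: A=0, B=0, C=1
  A=1: A=1, B=0, C=1

either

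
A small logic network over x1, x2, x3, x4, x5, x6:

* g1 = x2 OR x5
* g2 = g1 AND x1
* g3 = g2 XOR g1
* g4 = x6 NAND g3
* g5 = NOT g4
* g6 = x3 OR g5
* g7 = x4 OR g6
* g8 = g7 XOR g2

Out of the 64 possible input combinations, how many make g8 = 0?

25

g8 = g7 XOR g2 must be 0, so g7 and g2 are equal.
Enumerating the 64 input combinations, 25 give g8 = 0 and 39 give g8 = 1.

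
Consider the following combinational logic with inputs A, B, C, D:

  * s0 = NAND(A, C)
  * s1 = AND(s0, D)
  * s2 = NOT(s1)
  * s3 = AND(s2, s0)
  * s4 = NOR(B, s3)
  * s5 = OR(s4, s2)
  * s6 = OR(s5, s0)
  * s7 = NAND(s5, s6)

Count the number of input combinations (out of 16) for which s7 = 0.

s7 = NAND(s5, s6) must be 0, so both s5 = 1 and s6 = 1.
s5 = OR(s4, s2) must be 1, so at least one of s4, s2 is 1.
s6 = OR(s5, s0) must be 1, so at least one of s5, s0 is 1.
Enumerating the 16 input combinations, 13 give s7 = 0 and 3 give s7 = 1.

13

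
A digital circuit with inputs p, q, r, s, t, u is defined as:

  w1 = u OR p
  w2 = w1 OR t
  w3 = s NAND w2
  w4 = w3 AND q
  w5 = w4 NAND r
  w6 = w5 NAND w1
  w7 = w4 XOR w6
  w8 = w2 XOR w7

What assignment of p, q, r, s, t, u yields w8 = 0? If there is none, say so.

w8 = w2 XOR w7 must be 0, so w2 and w7 are equal.
Check with p=0, q=0, r=1, s=0, t=1, u=0:
w1 = u OR p = 0 OR 0 = 0
w2 = w1 OR t = 0 OR 1 = 1
w3 = s NAND w2 = 0 NAND 1 = 1
w4 = w3 AND q = 1 AND 0 = 0
w5 = w4 NAND r = 0 NAND 1 = 1
w6 = w5 NAND w1 = 1 NAND 0 = 1
w7 = w4 XOR w6 = 0 XOR 1 = 1
w8 = w2 XOR w7 = 1 XOR 1 = 0
So w8 = 0 as required.

p=0, q=0, r=1, s=0, t=1, u=0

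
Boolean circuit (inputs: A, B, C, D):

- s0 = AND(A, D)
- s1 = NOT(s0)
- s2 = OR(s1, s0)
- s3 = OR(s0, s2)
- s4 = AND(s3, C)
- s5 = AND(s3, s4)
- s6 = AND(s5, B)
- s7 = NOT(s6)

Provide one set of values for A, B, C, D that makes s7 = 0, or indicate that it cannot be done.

A=1, B=1, C=1, D=0

s7 = NOT(s6) must be 0, so s6 = 1.
Check with A=1, B=1, C=1, D=0:
s0 = AND(A, D) = AND(1, 0) = 0
s1 = NOT(s0) = NOT 0 = 1
s2 = OR(s1, s0) = OR(1, 0) = 1
s3 = OR(s0, s2) = OR(0, 1) = 1
s4 = AND(s3, C) = AND(1, 1) = 1
s5 = AND(s3, s4) = AND(1, 1) = 1
s6 = AND(s5, B) = AND(1, 1) = 1
s7 = NOT(s6) = NOT 1 = 0
So s7 = 0 as required.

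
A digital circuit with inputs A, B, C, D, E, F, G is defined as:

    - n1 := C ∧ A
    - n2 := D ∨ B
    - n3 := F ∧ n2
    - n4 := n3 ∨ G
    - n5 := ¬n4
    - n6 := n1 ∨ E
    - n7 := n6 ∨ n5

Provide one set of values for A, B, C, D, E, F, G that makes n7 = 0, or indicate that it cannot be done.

n7 = n6 ∨ n5 must be 0, so both n6 = 0 and n5 = 0.
n6 = n1 ∨ E must be 0, so both n1 = 0 and E = 0.
Check with A=0 B=0 C=0 D=1 E=0 F=1 G=0:
n1 = C ∧ A = 0 ∧ 0 = 0
n2 = D ∨ B = 1 ∨ 0 = 1
n3 = F ∧ n2 = 1 ∧ 1 = 1
n4 = n3 ∨ G = 1 ∨ 0 = 1
n5 = ¬n4 = ¬1 = 0
n6 = n1 ∨ E = 0 ∨ 0 = 0
n7 = n6 ∨ n5 = 0 ∨ 0 = 0
So n7 = 0 as required.

A=0 B=0 C=0 D=1 E=0 F=1 G=0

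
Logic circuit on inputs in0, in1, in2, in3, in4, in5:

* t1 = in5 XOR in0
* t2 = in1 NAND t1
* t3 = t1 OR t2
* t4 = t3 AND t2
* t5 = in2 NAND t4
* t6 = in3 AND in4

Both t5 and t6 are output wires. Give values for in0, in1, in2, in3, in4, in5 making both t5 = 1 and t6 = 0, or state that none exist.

in0=1, in1=1, in2=0, in3=0, in4=0, in5=0

Check with in0=1, in1=1, in2=0, in3=0, in4=0, in5=0:
t1 = in5 XOR in0 = 0 XOR 1 = 1
t2 = in1 NAND t1 = 1 NAND 1 = 0
t3 = t1 OR t2 = 1 OR 0 = 1
t4 = t3 AND t2 = 1 AND 0 = 0
t5 = in2 NAND t4 = 0 NAND 0 = 1
t6 = in3 AND in4 = 0 AND 0 = 0
So t5 = 1 and t6 = 0.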